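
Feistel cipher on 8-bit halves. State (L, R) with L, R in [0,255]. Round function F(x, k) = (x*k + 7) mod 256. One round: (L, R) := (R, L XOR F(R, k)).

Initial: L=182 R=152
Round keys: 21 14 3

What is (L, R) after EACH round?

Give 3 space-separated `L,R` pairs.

Round 1 (k=21): L=152 R=201
Round 2 (k=14): L=201 R=157
Round 3 (k=3): L=157 R=23

Answer: 152,201 201,157 157,23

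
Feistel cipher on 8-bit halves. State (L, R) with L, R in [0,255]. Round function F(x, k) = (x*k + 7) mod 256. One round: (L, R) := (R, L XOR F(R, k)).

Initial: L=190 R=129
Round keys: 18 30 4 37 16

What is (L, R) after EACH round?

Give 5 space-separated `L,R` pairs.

Answer: 129,167 167,24 24,192 192,223 223,55

Derivation:
Round 1 (k=18): L=129 R=167
Round 2 (k=30): L=167 R=24
Round 3 (k=4): L=24 R=192
Round 4 (k=37): L=192 R=223
Round 5 (k=16): L=223 R=55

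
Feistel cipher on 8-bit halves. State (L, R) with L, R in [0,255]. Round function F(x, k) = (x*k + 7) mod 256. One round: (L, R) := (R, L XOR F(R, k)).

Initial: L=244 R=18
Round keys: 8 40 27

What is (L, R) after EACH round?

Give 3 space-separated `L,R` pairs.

Answer: 18,99 99,109 109,229

Derivation:
Round 1 (k=8): L=18 R=99
Round 2 (k=40): L=99 R=109
Round 3 (k=27): L=109 R=229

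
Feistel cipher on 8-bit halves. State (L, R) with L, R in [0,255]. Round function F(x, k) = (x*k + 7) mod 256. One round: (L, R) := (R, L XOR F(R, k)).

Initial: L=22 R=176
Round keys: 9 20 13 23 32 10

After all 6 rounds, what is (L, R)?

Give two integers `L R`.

Answer: 112 84

Derivation:
Round 1 (k=9): L=176 R=33
Round 2 (k=20): L=33 R=43
Round 3 (k=13): L=43 R=23
Round 4 (k=23): L=23 R=51
Round 5 (k=32): L=51 R=112
Round 6 (k=10): L=112 R=84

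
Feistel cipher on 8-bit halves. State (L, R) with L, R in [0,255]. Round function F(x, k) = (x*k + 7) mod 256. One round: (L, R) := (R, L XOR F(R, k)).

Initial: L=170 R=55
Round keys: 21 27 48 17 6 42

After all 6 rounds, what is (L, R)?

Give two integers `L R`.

Round 1 (k=21): L=55 R=32
Round 2 (k=27): L=32 R=80
Round 3 (k=48): L=80 R=39
Round 4 (k=17): L=39 R=206
Round 5 (k=6): L=206 R=252
Round 6 (k=42): L=252 R=145

Answer: 252 145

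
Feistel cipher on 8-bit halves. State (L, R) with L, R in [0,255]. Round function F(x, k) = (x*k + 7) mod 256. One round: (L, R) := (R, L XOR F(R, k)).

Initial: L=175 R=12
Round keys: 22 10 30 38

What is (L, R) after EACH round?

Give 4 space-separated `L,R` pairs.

Round 1 (k=22): L=12 R=160
Round 2 (k=10): L=160 R=75
Round 3 (k=30): L=75 R=113
Round 4 (k=38): L=113 R=134

Answer: 12,160 160,75 75,113 113,134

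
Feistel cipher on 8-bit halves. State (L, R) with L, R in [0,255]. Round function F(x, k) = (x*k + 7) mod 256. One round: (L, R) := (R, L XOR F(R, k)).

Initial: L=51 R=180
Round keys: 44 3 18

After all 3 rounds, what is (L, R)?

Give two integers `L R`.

Round 1 (k=44): L=180 R=196
Round 2 (k=3): L=196 R=231
Round 3 (k=18): L=231 R=129

Answer: 231 129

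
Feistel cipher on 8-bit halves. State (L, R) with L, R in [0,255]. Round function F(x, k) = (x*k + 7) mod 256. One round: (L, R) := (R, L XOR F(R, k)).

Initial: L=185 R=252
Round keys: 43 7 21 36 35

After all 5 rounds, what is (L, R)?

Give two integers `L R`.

Answer: 150 239

Derivation:
Round 1 (k=43): L=252 R=226
Round 2 (k=7): L=226 R=201
Round 3 (k=21): L=201 R=102
Round 4 (k=36): L=102 R=150
Round 5 (k=35): L=150 R=239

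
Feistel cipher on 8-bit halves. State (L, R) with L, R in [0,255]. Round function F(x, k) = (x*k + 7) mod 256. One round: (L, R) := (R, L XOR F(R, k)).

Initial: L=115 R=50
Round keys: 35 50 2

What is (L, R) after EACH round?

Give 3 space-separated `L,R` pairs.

Answer: 50,174 174,49 49,199

Derivation:
Round 1 (k=35): L=50 R=174
Round 2 (k=50): L=174 R=49
Round 3 (k=2): L=49 R=199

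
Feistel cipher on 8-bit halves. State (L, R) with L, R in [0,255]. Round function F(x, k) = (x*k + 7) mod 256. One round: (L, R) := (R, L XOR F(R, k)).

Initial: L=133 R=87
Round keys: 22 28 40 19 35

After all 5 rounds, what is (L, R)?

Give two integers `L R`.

Answer: 96 36

Derivation:
Round 1 (k=22): L=87 R=4
Round 2 (k=28): L=4 R=32
Round 3 (k=40): L=32 R=3
Round 4 (k=19): L=3 R=96
Round 5 (k=35): L=96 R=36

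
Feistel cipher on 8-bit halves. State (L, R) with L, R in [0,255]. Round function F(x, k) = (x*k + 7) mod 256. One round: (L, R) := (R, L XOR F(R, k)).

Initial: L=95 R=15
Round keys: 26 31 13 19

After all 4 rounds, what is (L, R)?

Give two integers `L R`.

Round 1 (k=26): L=15 R=210
Round 2 (k=31): L=210 R=122
Round 3 (k=13): L=122 R=235
Round 4 (k=19): L=235 R=2

Answer: 235 2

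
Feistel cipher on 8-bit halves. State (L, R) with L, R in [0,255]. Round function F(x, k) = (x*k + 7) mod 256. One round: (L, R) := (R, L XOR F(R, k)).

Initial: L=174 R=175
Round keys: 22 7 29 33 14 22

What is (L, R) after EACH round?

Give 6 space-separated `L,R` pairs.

Answer: 175,191 191,239 239,165 165,163 163,84 84,156

Derivation:
Round 1 (k=22): L=175 R=191
Round 2 (k=7): L=191 R=239
Round 3 (k=29): L=239 R=165
Round 4 (k=33): L=165 R=163
Round 5 (k=14): L=163 R=84
Round 6 (k=22): L=84 R=156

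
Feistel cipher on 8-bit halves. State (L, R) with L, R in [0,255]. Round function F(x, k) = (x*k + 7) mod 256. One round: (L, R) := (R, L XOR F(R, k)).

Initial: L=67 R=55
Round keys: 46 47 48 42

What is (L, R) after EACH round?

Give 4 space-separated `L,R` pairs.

Answer: 55,170 170,10 10,77 77,163

Derivation:
Round 1 (k=46): L=55 R=170
Round 2 (k=47): L=170 R=10
Round 3 (k=48): L=10 R=77
Round 4 (k=42): L=77 R=163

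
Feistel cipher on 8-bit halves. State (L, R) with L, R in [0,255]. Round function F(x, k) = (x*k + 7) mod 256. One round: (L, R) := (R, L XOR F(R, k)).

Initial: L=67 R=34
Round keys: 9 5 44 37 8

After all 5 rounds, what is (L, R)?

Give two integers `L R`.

Round 1 (k=9): L=34 R=122
Round 2 (k=5): L=122 R=75
Round 3 (k=44): L=75 R=145
Round 4 (k=37): L=145 R=183
Round 5 (k=8): L=183 R=46

Answer: 183 46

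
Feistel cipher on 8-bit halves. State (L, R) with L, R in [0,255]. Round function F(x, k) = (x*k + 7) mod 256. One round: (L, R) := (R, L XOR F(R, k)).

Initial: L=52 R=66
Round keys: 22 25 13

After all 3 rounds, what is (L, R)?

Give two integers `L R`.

Round 1 (k=22): L=66 R=135
Round 2 (k=25): L=135 R=116
Round 3 (k=13): L=116 R=108

Answer: 116 108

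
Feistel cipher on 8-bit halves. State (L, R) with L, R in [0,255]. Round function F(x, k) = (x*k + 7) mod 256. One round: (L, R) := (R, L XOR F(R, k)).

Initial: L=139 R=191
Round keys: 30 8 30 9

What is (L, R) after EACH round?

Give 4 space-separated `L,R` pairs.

Answer: 191,226 226,168 168,85 85,172

Derivation:
Round 1 (k=30): L=191 R=226
Round 2 (k=8): L=226 R=168
Round 3 (k=30): L=168 R=85
Round 4 (k=9): L=85 R=172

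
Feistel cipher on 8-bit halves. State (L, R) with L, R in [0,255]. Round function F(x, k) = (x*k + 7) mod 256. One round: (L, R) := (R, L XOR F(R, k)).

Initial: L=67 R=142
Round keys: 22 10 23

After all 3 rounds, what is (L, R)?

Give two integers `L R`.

Round 1 (k=22): L=142 R=120
Round 2 (k=10): L=120 R=57
Round 3 (k=23): L=57 R=94

Answer: 57 94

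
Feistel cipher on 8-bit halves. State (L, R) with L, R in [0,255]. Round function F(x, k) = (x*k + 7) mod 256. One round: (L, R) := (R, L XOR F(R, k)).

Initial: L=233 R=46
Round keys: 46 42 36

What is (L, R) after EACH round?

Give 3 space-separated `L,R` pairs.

Answer: 46,162 162,181 181,217

Derivation:
Round 1 (k=46): L=46 R=162
Round 2 (k=42): L=162 R=181
Round 3 (k=36): L=181 R=217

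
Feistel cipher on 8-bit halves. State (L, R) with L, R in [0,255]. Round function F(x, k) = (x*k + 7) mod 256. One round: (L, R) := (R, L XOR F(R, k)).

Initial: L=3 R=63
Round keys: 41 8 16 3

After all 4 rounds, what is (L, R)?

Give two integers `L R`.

Round 1 (k=41): L=63 R=29
Round 2 (k=8): L=29 R=208
Round 3 (k=16): L=208 R=26
Round 4 (k=3): L=26 R=133

Answer: 26 133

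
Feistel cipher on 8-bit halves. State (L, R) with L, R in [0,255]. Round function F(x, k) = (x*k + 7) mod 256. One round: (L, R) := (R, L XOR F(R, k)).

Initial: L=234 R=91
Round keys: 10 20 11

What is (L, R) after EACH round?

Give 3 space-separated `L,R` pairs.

Answer: 91,127 127,168 168,64

Derivation:
Round 1 (k=10): L=91 R=127
Round 2 (k=20): L=127 R=168
Round 3 (k=11): L=168 R=64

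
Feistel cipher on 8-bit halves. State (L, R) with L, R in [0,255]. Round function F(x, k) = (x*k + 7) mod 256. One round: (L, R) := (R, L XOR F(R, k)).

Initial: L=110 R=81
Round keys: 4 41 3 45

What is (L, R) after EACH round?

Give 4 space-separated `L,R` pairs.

Round 1 (k=4): L=81 R=37
Round 2 (k=41): L=37 R=165
Round 3 (k=3): L=165 R=211
Round 4 (k=45): L=211 R=187

Answer: 81,37 37,165 165,211 211,187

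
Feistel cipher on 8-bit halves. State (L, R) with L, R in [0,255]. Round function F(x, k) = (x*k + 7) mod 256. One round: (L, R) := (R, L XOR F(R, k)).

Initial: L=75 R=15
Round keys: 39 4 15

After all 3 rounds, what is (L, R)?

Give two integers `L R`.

Answer: 124 80

Derivation:
Round 1 (k=39): L=15 R=27
Round 2 (k=4): L=27 R=124
Round 3 (k=15): L=124 R=80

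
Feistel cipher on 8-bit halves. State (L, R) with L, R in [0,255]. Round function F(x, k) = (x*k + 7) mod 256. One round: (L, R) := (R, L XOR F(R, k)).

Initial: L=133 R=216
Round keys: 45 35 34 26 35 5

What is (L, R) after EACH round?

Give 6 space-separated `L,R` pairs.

Answer: 216,122 122,109 109,251 251,232 232,68 68,179

Derivation:
Round 1 (k=45): L=216 R=122
Round 2 (k=35): L=122 R=109
Round 3 (k=34): L=109 R=251
Round 4 (k=26): L=251 R=232
Round 5 (k=35): L=232 R=68
Round 6 (k=5): L=68 R=179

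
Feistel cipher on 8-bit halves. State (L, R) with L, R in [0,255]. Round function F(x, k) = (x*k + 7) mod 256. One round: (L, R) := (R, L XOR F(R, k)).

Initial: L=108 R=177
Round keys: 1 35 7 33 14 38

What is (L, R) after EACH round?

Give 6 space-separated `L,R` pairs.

Answer: 177,212 212,178 178,49 49,234 234,226 226,121

Derivation:
Round 1 (k=1): L=177 R=212
Round 2 (k=35): L=212 R=178
Round 3 (k=7): L=178 R=49
Round 4 (k=33): L=49 R=234
Round 5 (k=14): L=234 R=226
Round 6 (k=38): L=226 R=121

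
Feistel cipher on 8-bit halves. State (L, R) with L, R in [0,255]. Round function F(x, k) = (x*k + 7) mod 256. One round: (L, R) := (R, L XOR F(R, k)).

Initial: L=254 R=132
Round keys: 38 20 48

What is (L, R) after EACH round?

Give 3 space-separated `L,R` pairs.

Round 1 (k=38): L=132 R=97
Round 2 (k=20): L=97 R=31
Round 3 (k=48): L=31 R=182

Answer: 132,97 97,31 31,182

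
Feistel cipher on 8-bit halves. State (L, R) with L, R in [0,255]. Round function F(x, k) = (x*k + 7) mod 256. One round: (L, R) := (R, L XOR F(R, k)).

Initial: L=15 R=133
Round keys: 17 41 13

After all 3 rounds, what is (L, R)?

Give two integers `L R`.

Answer: 87 161

Derivation:
Round 1 (k=17): L=133 R=211
Round 2 (k=41): L=211 R=87
Round 3 (k=13): L=87 R=161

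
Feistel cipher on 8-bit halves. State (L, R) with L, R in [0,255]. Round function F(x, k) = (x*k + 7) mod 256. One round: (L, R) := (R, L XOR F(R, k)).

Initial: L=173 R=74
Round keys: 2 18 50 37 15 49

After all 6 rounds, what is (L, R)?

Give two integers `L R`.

Round 1 (k=2): L=74 R=54
Round 2 (k=18): L=54 R=153
Round 3 (k=50): L=153 R=223
Round 4 (k=37): L=223 R=219
Round 5 (k=15): L=219 R=3
Round 6 (k=49): L=3 R=65

Answer: 3 65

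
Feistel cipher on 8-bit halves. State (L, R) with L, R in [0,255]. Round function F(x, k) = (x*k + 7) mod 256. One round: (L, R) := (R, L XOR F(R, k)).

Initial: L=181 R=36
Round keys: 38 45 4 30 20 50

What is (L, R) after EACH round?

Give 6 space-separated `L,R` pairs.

Answer: 36,234 234,13 13,209 209,136 136,118 118,155

Derivation:
Round 1 (k=38): L=36 R=234
Round 2 (k=45): L=234 R=13
Round 3 (k=4): L=13 R=209
Round 4 (k=30): L=209 R=136
Round 5 (k=20): L=136 R=118
Round 6 (k=50): L=118 R=155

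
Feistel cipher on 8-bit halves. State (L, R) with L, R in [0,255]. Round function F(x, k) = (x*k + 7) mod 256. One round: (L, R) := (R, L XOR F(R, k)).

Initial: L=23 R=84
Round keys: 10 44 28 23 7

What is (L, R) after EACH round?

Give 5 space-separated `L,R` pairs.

Answer: 84,88 88,115 115,195 195,255 255,195

Derivation:
Round 1 (k=10): L=84 R=88
Round 2 (k=44): L=88 R=115
Round 3 (k=28): L=115 R=195
Round 4 (k=23): L=195 R=255
Round 5 (k=7): L=255 R=195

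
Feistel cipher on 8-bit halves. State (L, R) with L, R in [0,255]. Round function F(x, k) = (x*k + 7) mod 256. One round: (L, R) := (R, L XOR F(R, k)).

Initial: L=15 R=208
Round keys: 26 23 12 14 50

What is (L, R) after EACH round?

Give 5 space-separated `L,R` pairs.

Round 1 (k=26): L=208 R=40
Round 2 (k=23): L=40 R=79
Round 3 (k=12): L=79 R=147
Round 4 (k=14): L=147 R=94
Round 5 (k=50): L=94 R=240

Answer: 208,40 40,79 79,147 147,94 94,240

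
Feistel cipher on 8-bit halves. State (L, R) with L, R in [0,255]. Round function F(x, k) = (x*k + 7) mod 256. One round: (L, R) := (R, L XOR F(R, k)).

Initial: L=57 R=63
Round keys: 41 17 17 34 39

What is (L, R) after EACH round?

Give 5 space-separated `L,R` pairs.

Round 1 (k=41): L=63 R=39
Round 2 (k=17): L=39 R=161
Round 3 (k=17): L=161 R=159
Round 4 (k=34): L=159 R=132
Round 5 (k=39): L=132 R=188

Answer: 63,39 39,161 161,159 159,132 132,188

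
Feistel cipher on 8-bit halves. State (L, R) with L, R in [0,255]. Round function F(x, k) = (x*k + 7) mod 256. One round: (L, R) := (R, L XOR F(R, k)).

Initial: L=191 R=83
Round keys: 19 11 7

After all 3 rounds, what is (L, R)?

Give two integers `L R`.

Answer: 127 15

Derivation:
Round 1 (k=19): L=83 R=143
Round 2 (k=11): L=143 R=127
Round 3 (k=7): L=127 R=15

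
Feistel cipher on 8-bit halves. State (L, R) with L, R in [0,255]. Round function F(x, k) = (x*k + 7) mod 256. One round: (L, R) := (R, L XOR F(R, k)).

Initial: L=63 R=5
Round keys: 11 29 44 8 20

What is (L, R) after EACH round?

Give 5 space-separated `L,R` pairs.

Round 1 (k=11): L=5 R=1
Round 2 (k=29): L=1 R=33
Round 3 (k=44): L=33 R=178
Round 4 (k=8): L=178 R=182
Round 5 (k=20): L=182 R=141

Answer: 5,1 1,33 33,178 178,182 182,141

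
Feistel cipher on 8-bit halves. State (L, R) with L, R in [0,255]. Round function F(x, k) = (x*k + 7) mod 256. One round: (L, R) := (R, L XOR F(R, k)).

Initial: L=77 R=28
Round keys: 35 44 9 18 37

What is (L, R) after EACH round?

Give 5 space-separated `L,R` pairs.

Answer: 28,150 150,211 211,228 228,220 220,55

Derivation:
Round 1 (k=35): L=28 R=150
Round 2 (k=44): L=150 R=211
Round 3 (k=9): L=211 R=228
Round 4 (k=18): L=228 R=220
Round 5 (k=37): L=220 R=55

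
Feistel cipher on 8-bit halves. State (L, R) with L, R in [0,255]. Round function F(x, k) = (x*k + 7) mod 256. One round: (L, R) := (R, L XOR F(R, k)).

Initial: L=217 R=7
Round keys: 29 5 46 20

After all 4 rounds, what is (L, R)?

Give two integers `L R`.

Round 1 (k=29): L=7 R=11
Round 2 (k=5): L=11 R=57
Round 3 (k=46): L=57 R=78
Round 4 (k=20): L=78 R=38

Answer: 78 38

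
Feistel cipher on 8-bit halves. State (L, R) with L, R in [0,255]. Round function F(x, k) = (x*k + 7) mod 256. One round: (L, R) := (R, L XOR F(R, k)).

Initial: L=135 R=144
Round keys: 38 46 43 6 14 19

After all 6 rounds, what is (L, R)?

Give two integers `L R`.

Answer: 51 152

Derivation:
Round 1 (k=38): L=144 R=224
Round 2 (k=46): L=224 R=215
Round 3 (k=43): L=215 R=196
Round 4 (k=6): L=196 R=72
Round 5 (k=14): L=72 R=51
Round 6 (k=19): L=51 R=152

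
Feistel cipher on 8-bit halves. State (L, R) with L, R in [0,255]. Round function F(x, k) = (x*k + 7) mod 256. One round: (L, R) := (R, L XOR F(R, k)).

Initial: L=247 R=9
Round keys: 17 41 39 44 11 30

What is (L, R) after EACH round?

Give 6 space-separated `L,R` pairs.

Answer: 9,87 87,255 255,183 183,132 132,4 4,251

Derivation:
Round 1 (k=17): L=9 R=87
Round 2 (k=41): L=87 R=255
Round 3 (k=39): L=255 R=183
Round 4 (k=44): L=183 R=132
Round 5 (k=11): L=132 R=4
Round 6 (k=30): L=4 R=251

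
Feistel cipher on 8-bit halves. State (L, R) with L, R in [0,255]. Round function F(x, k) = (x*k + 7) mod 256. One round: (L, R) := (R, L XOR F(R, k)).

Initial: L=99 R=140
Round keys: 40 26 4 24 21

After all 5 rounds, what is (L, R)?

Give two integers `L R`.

Round 1 (k=40): L=140 R=132
Round 2 (k=26): L=132 R=227
Round 3 (k=4): L=227 R=23
Round 4 (k=24): L=23 R=204
Round 5 (k=21): L=204 R=212

Answer: 204 212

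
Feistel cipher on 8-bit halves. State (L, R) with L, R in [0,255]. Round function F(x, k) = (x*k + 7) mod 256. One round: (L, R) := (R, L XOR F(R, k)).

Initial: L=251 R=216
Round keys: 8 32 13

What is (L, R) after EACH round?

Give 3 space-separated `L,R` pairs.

Round 1 (k=8): L=216 R=60
Round 2 (k=32): L=60 R=95
Round 3 (k=13): L=95 R=230

Answer: 216,60 60,95 95,230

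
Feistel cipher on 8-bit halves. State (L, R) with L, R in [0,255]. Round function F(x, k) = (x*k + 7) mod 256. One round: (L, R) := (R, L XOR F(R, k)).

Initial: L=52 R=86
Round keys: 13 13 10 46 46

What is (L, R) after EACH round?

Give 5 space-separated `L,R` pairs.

Answer: 86,81 81,114 114,42 42,225 225,95

Derivation:
Round 1 (k=13): L=86 R=81
Round 2 (k=13): L=81 R=114
Round 3 (k=10): L=114 R=42
Round 4 (k=46): L=42 R=225
Round 5 (k=46): L=225 R=95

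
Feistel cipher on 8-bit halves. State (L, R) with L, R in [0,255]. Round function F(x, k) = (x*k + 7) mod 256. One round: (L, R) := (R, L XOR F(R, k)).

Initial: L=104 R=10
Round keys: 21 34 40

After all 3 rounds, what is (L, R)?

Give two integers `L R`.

Round 1 (k=21): L=10 R=177
Round 2 (k=34): L=177 R=131
Round 3 (k=40): L=131 R=206

Answer: 131 206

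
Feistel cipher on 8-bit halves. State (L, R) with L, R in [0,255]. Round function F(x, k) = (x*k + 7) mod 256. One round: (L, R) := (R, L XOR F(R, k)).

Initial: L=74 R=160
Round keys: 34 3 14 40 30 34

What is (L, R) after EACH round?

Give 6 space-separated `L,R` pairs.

Answer: 160,13 13,142 142,198 198,121 121,243 243,52

Derivation:
Round 1 (k=34): L=160 R=13
Round 2 (k=3): L=13 R=142
Round 3 (k=14): L=142 R=198
Round 4 (k=40): L=198 R=121
Round 5 (k=30): L=121 R=243
Round 6 (k=34): L=243 R=52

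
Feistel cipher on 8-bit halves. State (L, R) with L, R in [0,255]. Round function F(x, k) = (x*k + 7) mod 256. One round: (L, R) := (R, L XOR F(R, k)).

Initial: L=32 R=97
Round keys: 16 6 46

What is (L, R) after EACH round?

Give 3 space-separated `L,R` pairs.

Answer: 97,55 55,48 48,144

Derivation:
Round 1 (k=16): L=97 R=55
Round 2 (k=6): L=55 R=48
Round 3 (k=46): L=48 R=144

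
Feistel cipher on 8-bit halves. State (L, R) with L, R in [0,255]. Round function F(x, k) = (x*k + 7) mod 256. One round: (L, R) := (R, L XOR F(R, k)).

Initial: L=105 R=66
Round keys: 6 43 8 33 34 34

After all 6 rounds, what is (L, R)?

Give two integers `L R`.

Round 1 (k=6): L=66 R=250
Round 2 (k=43): L=250 R=71
Round 3 (k=8): L=71 R=197
Round 4 (k=33): L=197 R=43
Round 5 (k=34): L=43 R=120
Round 6 (k=34): L=120 R=220

Answer: 120 220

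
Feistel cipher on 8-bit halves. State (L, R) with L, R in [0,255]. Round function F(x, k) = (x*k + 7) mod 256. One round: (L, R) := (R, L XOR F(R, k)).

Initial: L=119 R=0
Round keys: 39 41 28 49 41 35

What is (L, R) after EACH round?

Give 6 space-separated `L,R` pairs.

Round 1 (k=39): L=0 R=112
Round 2 (k=41): L=112 R=247
Round 3 (k=28): L=247 R=123
Round 4 (k=49): L=123 R=101
Round 5 (k=41): L=101 R=79
Round 6 (k=35): L=79 R=177

Answer: 0,112 112,247 247,123 123,101 101,79 79,177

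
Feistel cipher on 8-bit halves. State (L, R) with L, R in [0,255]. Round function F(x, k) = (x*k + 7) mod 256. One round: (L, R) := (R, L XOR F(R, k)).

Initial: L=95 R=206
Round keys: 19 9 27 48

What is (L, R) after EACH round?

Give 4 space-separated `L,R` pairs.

Answer: 206,14 14,75 75,254 254,236

Derivation:
Round 1 (k=19): L=206 R=14
Round 2 (k=9): L=14 R=75
Round 3 (k=27): L=75 R=254
Round 4 (k=48): L=254 R=236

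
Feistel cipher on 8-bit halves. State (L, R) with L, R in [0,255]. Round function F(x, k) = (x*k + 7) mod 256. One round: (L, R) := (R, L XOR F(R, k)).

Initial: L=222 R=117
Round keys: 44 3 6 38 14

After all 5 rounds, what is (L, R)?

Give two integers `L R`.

Answer: 52 107

Derivation:
Round 1 (k=44): L=117 R=253
Round 2 (k=3): L=253 R=139
Round 3 (k=6): L=139 R=180
Round 4 (k=38): L=180 R=52
Round 5 (k=14): L=52 R=107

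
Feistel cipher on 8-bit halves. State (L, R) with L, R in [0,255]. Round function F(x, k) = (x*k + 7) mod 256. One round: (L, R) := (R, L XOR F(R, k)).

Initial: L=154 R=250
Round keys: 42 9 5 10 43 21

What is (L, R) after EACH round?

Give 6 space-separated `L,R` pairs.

Answer: 250,145 145,218 218,216 216,173 173,206 206,64

Derivation:
Round 1 (k=42): L=250 R=145
Round 2 (k=9): L=145 R=218
Round 3 (k=5): L=218 R=216
Round 4 (k=10): L=216 R=173
Round 5 (k=43): L=173 R=206
Round 6 (k=21): L=206 R=64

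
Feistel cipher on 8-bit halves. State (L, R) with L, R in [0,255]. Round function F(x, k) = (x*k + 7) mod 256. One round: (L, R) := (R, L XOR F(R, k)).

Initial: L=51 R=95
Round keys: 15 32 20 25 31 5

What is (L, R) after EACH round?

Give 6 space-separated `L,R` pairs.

Round 1 (k=15): L=95 R=171
Round 2 (k=32): L=171 R=56
Round 3 (k=20): L=56 R=204
Round 4 (k=25): L=204 R=203
Round 5 (k=31): L=203 R=80
Round 6 (k=5): L=80 R=92

Answer: 95,171 171,56 56,204 204,203 203,80 80,92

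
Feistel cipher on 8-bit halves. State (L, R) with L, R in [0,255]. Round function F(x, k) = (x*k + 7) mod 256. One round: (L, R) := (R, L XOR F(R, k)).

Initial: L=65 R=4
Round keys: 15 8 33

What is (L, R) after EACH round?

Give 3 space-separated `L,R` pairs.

Answer: 4,2 2,19 19,120

Derivation:
Round 1 (k=15): L=4 R=2
Round 2 (k=8): L=2 R=19
Round 3 (k=33): L=19 R=120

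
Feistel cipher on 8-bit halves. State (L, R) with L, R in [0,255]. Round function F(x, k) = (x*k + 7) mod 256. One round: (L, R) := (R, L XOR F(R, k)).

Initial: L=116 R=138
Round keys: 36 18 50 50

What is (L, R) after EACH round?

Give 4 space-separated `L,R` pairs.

Answer: 138,27 27,103 103,62 62,68

Derivation:
Round 1 (k=36): L=138 R=27
Round 2 (k=18): L=27 R=103
Round 3 (k=50): L=103 R=62
Round 4 (k=50): L=62 R=68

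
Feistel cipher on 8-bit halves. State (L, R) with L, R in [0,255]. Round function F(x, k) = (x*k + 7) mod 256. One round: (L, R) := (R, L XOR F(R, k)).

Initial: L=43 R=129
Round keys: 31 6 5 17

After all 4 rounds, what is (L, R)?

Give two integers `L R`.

Round 1 (k=31): L=129 R=141
Round 2 (k=6): L=141 R=212
Round 3 (k=5): L=212 R=166
Round 4 (k=17): L=166 R=217

Answer: 166 217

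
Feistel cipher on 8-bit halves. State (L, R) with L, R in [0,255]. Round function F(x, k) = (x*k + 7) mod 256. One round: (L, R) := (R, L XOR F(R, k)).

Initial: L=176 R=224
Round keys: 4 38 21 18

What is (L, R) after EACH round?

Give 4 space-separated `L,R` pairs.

Answer: 224,55 55,209 209,27 27,60

Derivation:
Round 1 (k=4): L=224 R=55
Round 2 (k=38): L=55 R=209
Round 3 (k=21): L=209 R=27
Round 4 (k=18): L=27 R=60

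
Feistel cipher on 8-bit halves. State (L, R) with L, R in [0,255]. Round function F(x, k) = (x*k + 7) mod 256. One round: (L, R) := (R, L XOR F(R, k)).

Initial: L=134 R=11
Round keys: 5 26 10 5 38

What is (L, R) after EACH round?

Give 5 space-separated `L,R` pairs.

Answer: 11,184 184,188 188,231 231,54 54,236

Derivation:
Round 1 (k=5): L=11 R=184
Round 2 (k=26): L=184 R=188
Round 3 (k=10): L=188 R=231
Round 4 (k=5): L=231 R=54
Round 5 (k=38): L=54 R=236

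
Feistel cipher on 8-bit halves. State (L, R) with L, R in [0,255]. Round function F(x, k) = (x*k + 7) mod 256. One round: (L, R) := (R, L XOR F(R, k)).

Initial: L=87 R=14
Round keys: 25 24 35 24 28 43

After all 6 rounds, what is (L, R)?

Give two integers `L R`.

Answer: 175 210

Derivation:
Round 1 (k=25): L=14 R=50
Round 2 (k=24): L=50 R=185
Round 3 (k=35): L=185 R=96
Round 4 (k=24): L=96 R=190
Round 5 (k=28): L=190 R=175
Round 6 (k=43): L=175 R=210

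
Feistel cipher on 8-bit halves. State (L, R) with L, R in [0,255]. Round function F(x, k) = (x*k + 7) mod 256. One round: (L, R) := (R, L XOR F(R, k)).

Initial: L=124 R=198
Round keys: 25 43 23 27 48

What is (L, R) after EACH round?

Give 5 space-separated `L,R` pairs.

Answer: 198,33 33,84 84,178 178,153 153,5

Derivation:
Round 1 (k=25): L=198 R=33
Round 2 (k=43): L=33 R=84
Round 3 (k=23): L=84 R=178
Round 4 (k=27): L=178 R=153
Round 5 (k=48): L=153 R=5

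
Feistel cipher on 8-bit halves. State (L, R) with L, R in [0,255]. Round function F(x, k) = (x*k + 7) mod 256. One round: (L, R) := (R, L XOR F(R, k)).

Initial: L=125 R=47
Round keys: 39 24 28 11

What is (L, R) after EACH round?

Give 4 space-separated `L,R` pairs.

Round 1 (k=39): L=47 R=77
Round 2 (k=24): L=77 R=16
Round 3 (k=28): L=16 R=138
Round 4 (k=11): L=138 R=229

Answer: 47,77 77,16 16,138 138,229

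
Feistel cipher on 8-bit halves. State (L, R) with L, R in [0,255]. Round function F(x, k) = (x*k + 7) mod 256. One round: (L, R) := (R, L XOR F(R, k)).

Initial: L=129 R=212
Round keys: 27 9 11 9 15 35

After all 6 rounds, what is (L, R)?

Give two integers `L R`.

Answer: 197 96

Derivation:
Round 1 (k=27): L=212 R=226
Round 2 (k=9): L=226 R=45
Round 3 (k=11): L=45 R=20
Round 4 (k=9): L=20 R=150
Round 5 (k=15): L=150 R=197
Round 6 (k=35): L=197 R=96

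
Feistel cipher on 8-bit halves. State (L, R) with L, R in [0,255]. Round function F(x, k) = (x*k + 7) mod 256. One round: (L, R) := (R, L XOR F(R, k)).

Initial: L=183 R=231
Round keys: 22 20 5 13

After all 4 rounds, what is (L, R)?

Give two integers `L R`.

Round 1 (k=22): L=231 R=86
Round 2 (k=20): L=86 R=88
Round 3 (k=5): L=88 R=233
Round 4 (k=13): L=233 R=132

Answer: 233 132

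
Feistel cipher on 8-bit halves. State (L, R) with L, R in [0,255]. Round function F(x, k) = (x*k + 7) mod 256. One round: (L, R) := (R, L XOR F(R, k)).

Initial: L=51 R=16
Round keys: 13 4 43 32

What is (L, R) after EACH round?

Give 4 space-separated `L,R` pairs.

Answer: 16,228 228,135 135,80 80,128

Derivation:
Round 1 (k=13): L=16 R=228
Round 2 (k=4): L=228 R=135
Round 3 (k=43): L=135 R=80
Round 4 (k=32): L=80 R=128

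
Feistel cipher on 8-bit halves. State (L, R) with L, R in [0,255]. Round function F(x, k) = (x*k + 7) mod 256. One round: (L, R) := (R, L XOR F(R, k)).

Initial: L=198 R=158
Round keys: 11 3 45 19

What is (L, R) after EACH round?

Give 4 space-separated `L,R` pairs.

Answer: 158,23 23,210 210,230 230,203

Derivation:
Round 1 (k=11): L=158 R=23
Round 2 (k=3): L=23 R=210
Round 3 (k=45): L=210 R=230
Round 4 (k=19): L=230 R=203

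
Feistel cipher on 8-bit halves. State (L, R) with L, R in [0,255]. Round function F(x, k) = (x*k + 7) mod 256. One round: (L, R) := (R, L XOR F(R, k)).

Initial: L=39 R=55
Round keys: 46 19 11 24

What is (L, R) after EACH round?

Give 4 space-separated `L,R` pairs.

Answer: 55,206 206,102 102,167 167,201

Derivation:
Round 1 (k=46): L=55 R=206
Round 2 (k=19): L=206 R=102
Round 3 (k=11): L=102 R=167
Round 4 (k=24): L=167 R=201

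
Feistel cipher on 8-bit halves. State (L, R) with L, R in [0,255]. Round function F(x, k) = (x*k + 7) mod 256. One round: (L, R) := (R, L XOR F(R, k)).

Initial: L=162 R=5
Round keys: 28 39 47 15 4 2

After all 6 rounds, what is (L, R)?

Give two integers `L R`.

Round 1 (k=28): L=5 R=49
Round 2 (k=39): L=49 R=123
Round 3 (k=47): L=123 R=173
Round 4 (k=15): L=173 R=81
Round 5 (k=4): L=81 R=230
Round 6 (k=2): L=230 R=130

Answer: 230 130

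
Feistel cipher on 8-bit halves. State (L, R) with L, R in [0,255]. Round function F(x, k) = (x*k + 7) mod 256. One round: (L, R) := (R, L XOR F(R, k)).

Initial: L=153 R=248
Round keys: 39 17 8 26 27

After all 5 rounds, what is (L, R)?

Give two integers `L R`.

Answer: 20 90

Derivation:
Round 1 (k=39): L=248 R=86
Round 2 (k=17): L=86 R=69
Round 3 (k=8): L=69 R=121
Round 4 (k=26): L=121 R=20
Round 5 (k=27): L=20 R=90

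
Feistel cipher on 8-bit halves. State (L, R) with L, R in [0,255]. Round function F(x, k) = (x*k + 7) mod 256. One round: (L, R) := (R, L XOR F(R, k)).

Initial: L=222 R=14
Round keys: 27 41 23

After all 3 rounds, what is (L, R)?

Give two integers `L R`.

Round 1 (k=27): L=14 R=95
Round 2 (k=41): L=95 R=48
Round 3 (k=23): L=48 R=8

Answer: 48 8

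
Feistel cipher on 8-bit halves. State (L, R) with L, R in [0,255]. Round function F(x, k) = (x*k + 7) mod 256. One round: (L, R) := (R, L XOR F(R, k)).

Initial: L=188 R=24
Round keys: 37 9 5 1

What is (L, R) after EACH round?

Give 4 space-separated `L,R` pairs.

Answer: 24,195 195,250 250,42 42,203

Derivation:
Round 1 (k=37): L=24 R=195
Round 2 (k=9): L=195 R=250
Round 3 (k=5): L=250 R=42
Round 4 (k=1): L=42 R=203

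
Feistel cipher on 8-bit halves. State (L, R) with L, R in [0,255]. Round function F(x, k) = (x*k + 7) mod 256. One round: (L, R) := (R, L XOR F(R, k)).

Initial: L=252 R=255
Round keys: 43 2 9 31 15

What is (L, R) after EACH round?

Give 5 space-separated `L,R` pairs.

Answer: 255,32 32,184 184,95 95,48 48,136

Derivation:
Round 1 (k=43): L=255 R=32
Round 2 (k=2): L=32 R=184
Round 3 (k=9): L=184 R=95
Round 4 (k=31): L=95 R=48
Round 5 (k=15): L=48 R=136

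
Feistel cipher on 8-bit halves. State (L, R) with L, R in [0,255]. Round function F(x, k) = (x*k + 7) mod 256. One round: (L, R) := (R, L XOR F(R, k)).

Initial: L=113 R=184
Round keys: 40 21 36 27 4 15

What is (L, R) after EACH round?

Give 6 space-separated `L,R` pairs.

Answer: 184,182 182,77 77,109 109,203 203,94 94,66

Derivation:
Round 1 (k=40): L=184 R=182
Round 2 (k=21): L=182 R=77
Round 3 (k=36): L=77 R=109
Round 4 (k=27): L=109 R=203
Round 5 (k=4): L=203 R=94
Round 6 (k=15): L=94 R=66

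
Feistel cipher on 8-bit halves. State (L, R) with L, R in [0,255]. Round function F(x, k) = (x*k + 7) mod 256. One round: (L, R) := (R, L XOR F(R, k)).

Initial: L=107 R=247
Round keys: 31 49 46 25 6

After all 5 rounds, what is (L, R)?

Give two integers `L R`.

Round 1 (k=31): L=247 R=155
Round 2 (k=49): L=155 R=69
Round 3 (k=46): L=69 R=246
Round 4 (k=25): L=246 R=72
Round 5 (k=6): L=72 R=65

Answer: 72 65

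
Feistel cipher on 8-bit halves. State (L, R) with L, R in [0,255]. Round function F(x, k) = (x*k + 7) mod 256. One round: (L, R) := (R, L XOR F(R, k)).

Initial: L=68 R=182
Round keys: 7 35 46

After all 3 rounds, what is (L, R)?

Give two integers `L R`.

Round 1 (k=7): L=182 R=69
Round 2 (k=35): L=69 R=192
Round 3 (k=46): L=192 R=194

Answer: 192 194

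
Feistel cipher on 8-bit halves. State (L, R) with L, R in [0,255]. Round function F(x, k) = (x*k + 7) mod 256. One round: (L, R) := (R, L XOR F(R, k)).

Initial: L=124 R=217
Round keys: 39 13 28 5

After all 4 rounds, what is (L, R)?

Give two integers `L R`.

Round 1 (k=39): L=217 R=106
Round 2 (k=13): L=106 R=176
Round 3 (k=28): L=176 R=45
Round 4 (k=5): L=45 R=88

Answer: 45 88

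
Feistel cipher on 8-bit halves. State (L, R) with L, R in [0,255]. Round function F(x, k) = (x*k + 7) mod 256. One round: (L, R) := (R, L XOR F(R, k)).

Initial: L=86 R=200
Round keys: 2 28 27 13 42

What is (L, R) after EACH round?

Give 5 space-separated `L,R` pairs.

Answer: 200,193 193,235 235,17 17,15 15,108

Derivation:
Round 1 (k=2): L=200 R=193
Round 2 (k=28): L=193 R=235
Round 3 (k=27): L=235 R=17
Round 4 (k=13): L=17 R=15
Round 5 (k=42): L=15 R=108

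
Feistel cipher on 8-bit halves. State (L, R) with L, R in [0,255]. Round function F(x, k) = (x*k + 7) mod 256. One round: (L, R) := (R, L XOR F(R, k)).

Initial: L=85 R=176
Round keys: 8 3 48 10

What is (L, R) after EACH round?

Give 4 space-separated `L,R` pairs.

Round 1 (k=8): L=176 R=210
Round 2 (k=3): L=210 R=205
Round 3 (k=48): L=205 R=165
Round 4 (k=10): L=165 R=180

Answer: 176,210 210,205 205,165 165,180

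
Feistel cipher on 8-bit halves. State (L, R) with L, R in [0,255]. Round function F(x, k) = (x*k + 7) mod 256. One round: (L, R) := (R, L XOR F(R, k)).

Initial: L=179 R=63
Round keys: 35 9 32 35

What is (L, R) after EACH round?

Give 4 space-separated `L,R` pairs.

Answer: 63,23 23,233 233,48 48,126

Derivation:
Round 1 (k=35): L=63 R=23
Round 2 (k=9): L=23 R=233
Round 3 (k=32): L=233 R=48
Round 4 (k=35): L=48 R=126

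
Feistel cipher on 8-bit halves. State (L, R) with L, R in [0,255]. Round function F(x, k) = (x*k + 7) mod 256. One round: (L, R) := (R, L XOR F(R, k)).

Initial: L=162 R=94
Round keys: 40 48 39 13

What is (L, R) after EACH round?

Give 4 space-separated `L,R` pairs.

Answer: 94,21 21,169 169,211 211,23

Derivation:
Round 1 (k=40): L=94 R=21
Round 2 (k=48): L=21 R=169
Round 3 (k=39): L=169 R=211
Round 4 (k=13): L=211 R=23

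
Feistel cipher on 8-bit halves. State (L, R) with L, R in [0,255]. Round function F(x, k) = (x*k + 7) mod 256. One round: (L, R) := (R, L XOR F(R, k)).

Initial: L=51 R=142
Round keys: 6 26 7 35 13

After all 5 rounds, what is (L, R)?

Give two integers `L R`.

Answer: 120 193

Derivation:
Round 1 (k=6): L=142 R=104
Round 2 (k=26): L=104 R=25
Round 3 (k=7): L=25 R=222
Round 4 (k=35): L=222 R=120
Round 5 (k=13): L=120 R=193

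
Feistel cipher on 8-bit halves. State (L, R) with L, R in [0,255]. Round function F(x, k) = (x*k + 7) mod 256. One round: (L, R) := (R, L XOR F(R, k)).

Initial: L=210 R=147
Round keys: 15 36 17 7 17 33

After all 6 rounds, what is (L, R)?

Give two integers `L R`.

Answer: 72 201

Derivation:
Round 1 (k=15): L=147 R=118
Round 2 (k=36): L=118 R=12
Round 3 (k=17): L=12 R=165
Round 4 (k=7): L=165 R=134
Round 5 (k=17): L=134 R=72
Round 6 (k=33): L=72 R=201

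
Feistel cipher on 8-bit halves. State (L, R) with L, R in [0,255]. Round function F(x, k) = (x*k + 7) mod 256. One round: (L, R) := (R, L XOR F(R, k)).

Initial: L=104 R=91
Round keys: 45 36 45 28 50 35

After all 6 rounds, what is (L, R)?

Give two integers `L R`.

Answer: 112 160

Derivation:
Round 1 (k=45): L=91 R=110
Round 2 (k=36): L=110 R=36
Round 3 (k=45): L=36 R=53
Round 4 (k=28): L=53 R=247
Round 5 (k=50): L=247 R=112
Round 6 (k=35): L=112 R=160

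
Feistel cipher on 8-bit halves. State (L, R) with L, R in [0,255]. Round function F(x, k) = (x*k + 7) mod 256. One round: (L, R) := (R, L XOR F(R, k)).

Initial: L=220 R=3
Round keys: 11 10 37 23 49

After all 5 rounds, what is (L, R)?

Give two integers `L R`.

Round 1 (k=11): L=3 R=244
Round 2 (k=10): L=244 R=140
Round 3 (k=37): L=140 R=183
Round 4 (k=23): L=183 R=244
Round 5 (k=49): L=244 R=12

Answer: 244 12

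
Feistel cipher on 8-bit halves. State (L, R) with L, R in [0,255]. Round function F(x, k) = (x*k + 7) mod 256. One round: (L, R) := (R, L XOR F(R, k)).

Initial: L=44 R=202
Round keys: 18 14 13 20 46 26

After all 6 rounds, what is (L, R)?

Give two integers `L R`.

Round 1 (k=18): L=202 R=23
Round 2 (k=14): L=23 R=131
Round 3 (k=13): L=131 R=185
Round 4 (k=20): L=185 R=248
Round 5 (k=46): L=248 R=46
Round 6 (k=26): L=46 R=75

Answer: 46 75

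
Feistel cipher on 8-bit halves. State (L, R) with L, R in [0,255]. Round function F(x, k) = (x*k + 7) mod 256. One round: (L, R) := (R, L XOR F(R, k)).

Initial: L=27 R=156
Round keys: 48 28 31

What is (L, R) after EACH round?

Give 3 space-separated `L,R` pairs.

Round 1 (k=48): L=156 R=92
Round 2 (k=28): L=92 R=139
Round 3 (k=31): L=139 R=128

Answer: 156,92 92,139 139,128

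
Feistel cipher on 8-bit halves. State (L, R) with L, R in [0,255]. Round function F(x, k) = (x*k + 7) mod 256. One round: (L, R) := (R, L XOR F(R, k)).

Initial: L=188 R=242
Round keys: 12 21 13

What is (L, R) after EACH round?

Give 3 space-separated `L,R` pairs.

Answer: 242,227 227,84 84,168

Derivation:
Round 1 (k=12): L=242 R=227
Round 2 (k=21): L=227 R=84
Round 3 (k=13): L=84 R=168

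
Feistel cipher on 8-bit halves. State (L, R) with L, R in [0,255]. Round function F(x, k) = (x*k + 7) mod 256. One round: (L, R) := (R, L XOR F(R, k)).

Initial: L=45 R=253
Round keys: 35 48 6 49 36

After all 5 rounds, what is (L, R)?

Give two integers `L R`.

Answer: 93 43

Derivation:
Round 1 (k=35): L=253 R=179
Round 2 (k=48): L=179 R=106
Round 3 (k=6): L=106 R=48
Round 4 (k=49): L=48 R=93
Round 5 (k=36): L=93 R=43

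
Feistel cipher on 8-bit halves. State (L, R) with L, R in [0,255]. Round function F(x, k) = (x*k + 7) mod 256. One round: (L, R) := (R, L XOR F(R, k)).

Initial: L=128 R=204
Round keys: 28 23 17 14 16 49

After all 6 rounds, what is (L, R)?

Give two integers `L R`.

Round 1 (k=28): L=204 R=215
Round 2 (k=23): L=215 R=148
Round 3 (k=17): L=148 R=12
Round 4 (k=14): L=12 R=59
Round 5 (k=16): L=59 R=187
Round 6 (k=49): L=187 R=233

Answer: 187 233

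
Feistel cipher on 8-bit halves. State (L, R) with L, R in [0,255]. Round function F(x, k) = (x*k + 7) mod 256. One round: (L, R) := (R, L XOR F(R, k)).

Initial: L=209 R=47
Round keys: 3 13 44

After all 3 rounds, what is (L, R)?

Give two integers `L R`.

Answer: 167 254

Derivation:
Round 1 (k=3): L=47 R=69
Round 2 (k=13): L=69 R=167
Round 3 (k=44): L=167 R=254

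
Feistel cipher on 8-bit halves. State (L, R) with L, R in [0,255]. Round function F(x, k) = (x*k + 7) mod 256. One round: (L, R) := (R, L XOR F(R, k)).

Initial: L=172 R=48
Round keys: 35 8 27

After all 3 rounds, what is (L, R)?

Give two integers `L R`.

Answer: 239 7

Derivation:
Round 1 (k=35): L=48 R=59
Round 2 (k=8): L=59 R=239
Round 3 (k=27): L=239 R=7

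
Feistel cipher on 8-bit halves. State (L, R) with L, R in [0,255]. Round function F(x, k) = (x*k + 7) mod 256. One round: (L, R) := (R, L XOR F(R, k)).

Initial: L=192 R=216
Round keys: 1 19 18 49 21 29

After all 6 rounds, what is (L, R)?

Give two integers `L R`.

Round 1 (k=1): L=216 R=31
Round 2 (k=19): L=31 R=140
Round 3 (k=18): L=140 R=192
Round 4 (k=49): L=192 R=75
Round 5 (k=21): L=75 R=238
Round 6 (k=29): L=238 R=182

Answer: 238 182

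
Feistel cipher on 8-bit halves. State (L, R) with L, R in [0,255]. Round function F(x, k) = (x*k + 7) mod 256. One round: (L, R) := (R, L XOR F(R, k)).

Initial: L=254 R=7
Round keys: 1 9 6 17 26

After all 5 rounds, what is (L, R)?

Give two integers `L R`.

Answer: 190 4

Derivation:
Round 1 (k=1): L=7 R=240
Round 2 (k=9): L=240 R=112
Round 3 (k=6): L=112 R=87
Round 4 (k=17): L=87 R=190
Round 5 (k=26): L=190 R=4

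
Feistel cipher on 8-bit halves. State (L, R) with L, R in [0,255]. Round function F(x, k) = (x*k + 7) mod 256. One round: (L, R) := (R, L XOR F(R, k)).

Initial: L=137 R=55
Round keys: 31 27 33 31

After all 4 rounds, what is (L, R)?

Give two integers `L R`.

Round 1 (k=31): L=55 R=57
Round 2 (k=27): L=57 R=61
Round 3 (k=33): L=61 R=221
Round 4 (k=31): L=221 R=247

Answer: 221 247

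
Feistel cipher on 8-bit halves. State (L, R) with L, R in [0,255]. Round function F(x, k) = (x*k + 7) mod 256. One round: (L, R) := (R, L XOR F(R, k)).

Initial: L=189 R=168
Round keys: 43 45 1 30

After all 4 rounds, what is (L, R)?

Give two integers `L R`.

Answer: 210 234

Derivation:
Round 1 (k=43): L=168 R=130
Round 2 (k=45): L=130 R=73
Round 3 (k=1): L=73 R=210
Round 4 (k=30): L=210 R=234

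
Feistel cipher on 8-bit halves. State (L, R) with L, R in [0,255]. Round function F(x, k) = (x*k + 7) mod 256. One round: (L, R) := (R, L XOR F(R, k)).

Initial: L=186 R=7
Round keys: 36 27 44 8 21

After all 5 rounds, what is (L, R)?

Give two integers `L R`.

Round 1 (k=36): L=7 R=185
Round 2 (k=27): L=185 R=141
Round 3 (k=44): L=141 R=250
Round 4 (k=8): L=250 R=90
Round 5 (k=21): L=90 R=147

Answer: 90 147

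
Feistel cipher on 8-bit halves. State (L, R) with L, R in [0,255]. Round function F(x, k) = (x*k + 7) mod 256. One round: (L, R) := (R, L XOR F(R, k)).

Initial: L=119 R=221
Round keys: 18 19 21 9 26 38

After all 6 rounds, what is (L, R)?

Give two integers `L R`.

Answer: 234 235

Derivation:
Round 1 (k=18): L=221 R=230
Round 2 (k=19): L=230 R=196
Round 3 (k=21): L=196 R=253
Round 4 (k=9): L=253 R=40
Round 5 (k=26): L=40 R=234
Round 6 (k=38): L=234 R=235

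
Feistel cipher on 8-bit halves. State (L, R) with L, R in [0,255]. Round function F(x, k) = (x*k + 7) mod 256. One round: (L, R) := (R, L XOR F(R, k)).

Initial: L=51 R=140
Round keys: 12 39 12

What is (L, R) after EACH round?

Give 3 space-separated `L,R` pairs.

Round 1 (k=12): L=140 R=164
Round 2 (k=39): L=164 R=143
Round 3 (k=12): L=143 R=31

Answer: 140,164 164,143 143,31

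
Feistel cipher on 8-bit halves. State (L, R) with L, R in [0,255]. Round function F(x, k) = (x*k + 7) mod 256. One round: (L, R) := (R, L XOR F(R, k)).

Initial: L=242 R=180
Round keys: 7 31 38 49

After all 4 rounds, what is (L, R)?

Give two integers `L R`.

Round 1 (k=7): L=180 R=1
Round 2 (k=31): L=1 R=146
Round 3 (k=38): L=146 R=178
Round 4 (k=49): L=178 R=139

Answer: 178 139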